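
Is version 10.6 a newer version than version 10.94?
No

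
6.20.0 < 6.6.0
False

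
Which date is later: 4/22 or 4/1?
4/22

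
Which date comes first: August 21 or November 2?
August 21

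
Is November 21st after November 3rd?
Yes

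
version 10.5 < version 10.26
True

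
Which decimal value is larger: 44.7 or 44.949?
44.949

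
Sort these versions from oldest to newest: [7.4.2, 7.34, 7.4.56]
[7.4.2, 7.4.56, 7.34]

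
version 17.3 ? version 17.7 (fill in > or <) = <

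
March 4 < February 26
False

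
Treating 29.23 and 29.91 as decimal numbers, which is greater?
29.91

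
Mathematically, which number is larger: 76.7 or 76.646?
76.7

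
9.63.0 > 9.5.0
True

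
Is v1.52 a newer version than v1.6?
Yes. Version numbers are compared segment by segment as integers, not as decimals: minor version 52 > 6, so v1.52 > v1.6 (even though the decimal 1.52 < 1.6).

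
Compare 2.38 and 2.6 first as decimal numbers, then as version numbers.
As decimals: 2.38 < 2.6. As versions: v2.38 > v2.6 (minor version 38 > 6).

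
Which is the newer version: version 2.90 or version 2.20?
version 2.90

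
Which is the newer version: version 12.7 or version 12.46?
version 12.46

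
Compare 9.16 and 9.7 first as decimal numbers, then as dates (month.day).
As decimals: 9.16 < 9.7. As dates: 9/16 is later than 9/7 (day 16 > day 7).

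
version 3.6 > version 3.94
False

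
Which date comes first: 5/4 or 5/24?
5/4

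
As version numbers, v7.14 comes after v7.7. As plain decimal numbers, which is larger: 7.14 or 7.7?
7.7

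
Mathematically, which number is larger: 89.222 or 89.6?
89.6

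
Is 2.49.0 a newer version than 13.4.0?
No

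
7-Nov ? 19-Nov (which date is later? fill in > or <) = <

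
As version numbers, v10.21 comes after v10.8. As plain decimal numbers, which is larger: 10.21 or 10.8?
10.8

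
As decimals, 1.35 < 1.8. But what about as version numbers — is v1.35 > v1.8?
True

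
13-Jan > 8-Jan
True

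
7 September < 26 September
True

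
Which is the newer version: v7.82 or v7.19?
v7.82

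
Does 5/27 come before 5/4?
No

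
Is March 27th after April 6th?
No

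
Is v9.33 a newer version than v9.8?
Yes. Version numbers are compared segment by segment as integers, not as decimals: minor version 33 > 8, so v9.33 > v9.8 (even though the decimal 9.33 < 9.8).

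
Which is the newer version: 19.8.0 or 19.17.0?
19.17.0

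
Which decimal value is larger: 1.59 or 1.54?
1.59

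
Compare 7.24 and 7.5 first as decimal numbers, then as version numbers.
As decimals: 7.24 < 7.5. As versions: v7.24 > v7.5 (minor version 24 > 5).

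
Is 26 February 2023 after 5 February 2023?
Yes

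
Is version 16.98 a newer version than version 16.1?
Yes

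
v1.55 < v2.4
True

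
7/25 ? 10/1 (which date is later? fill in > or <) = <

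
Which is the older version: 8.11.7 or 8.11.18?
8.11.7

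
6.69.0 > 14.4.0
False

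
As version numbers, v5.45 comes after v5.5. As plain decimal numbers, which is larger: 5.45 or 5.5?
5.5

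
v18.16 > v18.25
False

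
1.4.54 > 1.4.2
True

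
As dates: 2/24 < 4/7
True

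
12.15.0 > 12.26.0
False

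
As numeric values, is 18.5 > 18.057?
True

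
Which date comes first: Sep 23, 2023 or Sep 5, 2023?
Sep 5, 2023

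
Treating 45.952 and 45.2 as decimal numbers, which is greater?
45.952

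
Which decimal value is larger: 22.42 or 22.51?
22.51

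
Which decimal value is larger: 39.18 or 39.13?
39.18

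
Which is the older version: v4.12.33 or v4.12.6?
v4.12.6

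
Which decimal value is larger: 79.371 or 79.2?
79.371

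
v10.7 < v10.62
True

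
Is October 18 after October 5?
Yes. Day 18 comes after day 5 in October — this is a date comparison, not a decimal one (the decimal 10.18 would be smaller than 10.5).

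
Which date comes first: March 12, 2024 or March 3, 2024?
March 3, 2024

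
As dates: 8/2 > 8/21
False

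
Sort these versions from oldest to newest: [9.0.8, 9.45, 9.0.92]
[9.0.8, 9.0.92, 9.45]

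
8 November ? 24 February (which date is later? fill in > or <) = >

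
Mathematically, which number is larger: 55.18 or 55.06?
55.18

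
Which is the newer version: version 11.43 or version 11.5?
version 11.43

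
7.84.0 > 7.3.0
True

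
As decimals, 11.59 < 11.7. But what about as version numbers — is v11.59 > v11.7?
True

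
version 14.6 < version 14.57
True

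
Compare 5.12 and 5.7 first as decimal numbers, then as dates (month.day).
As decimals: 5.12 < 5.7. As dates: 5/12 is later than 5/7 (day 12 > day 7).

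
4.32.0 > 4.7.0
True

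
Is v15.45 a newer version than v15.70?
No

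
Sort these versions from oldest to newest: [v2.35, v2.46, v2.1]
[v2.1, v2.35, v2.46]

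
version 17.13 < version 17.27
True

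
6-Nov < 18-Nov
True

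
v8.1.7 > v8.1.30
False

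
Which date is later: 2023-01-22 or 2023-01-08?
2023-01-22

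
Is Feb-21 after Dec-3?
No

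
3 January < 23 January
True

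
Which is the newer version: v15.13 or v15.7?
v15.13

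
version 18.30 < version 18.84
True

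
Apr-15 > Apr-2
True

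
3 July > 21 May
True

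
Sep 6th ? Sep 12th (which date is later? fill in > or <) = <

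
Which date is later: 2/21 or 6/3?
6/3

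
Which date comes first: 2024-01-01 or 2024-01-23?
2024-01-01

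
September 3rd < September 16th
True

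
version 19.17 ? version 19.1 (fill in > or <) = >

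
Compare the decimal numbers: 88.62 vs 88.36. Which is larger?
88.62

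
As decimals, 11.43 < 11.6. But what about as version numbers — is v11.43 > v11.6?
True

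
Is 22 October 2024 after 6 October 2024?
Yes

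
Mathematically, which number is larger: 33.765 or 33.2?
33.765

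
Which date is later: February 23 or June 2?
June 2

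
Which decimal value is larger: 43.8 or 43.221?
43.8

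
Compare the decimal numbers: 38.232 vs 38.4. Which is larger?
38.4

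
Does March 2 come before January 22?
No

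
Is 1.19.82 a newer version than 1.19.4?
Yes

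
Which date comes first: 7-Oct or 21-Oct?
7-Oct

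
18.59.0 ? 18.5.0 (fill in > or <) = >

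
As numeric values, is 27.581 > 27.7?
False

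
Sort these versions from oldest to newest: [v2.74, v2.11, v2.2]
[v2.2, v2.11, v2.74]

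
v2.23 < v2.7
False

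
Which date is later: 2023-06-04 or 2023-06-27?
2023-06-27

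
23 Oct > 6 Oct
True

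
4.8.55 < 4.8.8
False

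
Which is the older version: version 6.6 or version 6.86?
version 6.6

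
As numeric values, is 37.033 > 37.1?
False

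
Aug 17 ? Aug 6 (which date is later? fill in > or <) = >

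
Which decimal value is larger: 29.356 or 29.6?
29.6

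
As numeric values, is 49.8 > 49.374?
True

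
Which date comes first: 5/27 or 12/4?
5/27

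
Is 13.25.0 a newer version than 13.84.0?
No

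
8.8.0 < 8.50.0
True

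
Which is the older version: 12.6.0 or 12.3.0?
12.3.0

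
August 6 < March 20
False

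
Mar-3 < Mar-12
True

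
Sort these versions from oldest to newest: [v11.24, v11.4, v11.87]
[v11.4, v11.24, v11.87]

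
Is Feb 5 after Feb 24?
No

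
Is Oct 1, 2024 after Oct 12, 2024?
No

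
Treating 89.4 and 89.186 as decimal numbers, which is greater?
89.4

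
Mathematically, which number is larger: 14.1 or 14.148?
14.148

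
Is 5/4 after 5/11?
No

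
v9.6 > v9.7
False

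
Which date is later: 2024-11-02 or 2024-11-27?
2024-11-27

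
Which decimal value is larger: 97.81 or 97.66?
97.81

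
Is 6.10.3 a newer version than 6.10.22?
No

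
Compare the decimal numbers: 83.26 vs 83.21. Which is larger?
83.26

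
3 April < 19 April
True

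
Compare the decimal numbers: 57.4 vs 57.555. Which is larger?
57.555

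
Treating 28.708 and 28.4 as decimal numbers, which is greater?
28.708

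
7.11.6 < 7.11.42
True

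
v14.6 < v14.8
True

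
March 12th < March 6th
False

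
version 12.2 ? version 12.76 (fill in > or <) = <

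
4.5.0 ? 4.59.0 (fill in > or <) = <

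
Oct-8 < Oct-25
True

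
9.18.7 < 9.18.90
True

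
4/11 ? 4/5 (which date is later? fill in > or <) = >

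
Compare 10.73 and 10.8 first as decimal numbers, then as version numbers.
As decimals: 10.73 < 10.8. As versions: v10.73 > v10.8 (minor version 73 > 8).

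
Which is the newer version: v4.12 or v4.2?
v4.12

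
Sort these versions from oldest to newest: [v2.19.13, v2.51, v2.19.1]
[v2.19.1, v2.19.13, v2.51]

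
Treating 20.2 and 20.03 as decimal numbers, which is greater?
20.2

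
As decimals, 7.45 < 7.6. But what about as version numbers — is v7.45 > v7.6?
True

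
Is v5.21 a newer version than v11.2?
No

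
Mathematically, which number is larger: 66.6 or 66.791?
66.791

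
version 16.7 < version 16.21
True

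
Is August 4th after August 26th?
No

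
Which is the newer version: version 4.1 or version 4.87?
version 4.87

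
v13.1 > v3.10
True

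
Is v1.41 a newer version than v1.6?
Yes. Version numbers are compared segment by segment as integers, not as decimals: minor version 41 > 6, so v1.41 > v1.6 (even though the decimal 1.41 < 1.6).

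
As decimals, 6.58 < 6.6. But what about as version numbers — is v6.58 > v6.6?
True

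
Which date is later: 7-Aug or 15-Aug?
15-Aug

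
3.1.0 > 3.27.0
False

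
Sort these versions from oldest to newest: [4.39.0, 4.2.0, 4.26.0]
[4.2.0, 4.26.0, 4.39.0]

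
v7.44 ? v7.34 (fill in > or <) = >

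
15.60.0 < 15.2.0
False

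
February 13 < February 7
False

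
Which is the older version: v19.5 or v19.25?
v19.5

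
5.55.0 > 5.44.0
True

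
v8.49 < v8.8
False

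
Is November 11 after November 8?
Yes. Day 11 comes after day 8 in November — this is a date comparison, not a decimal one (the decimal 11.11 would be smaller than 11.8).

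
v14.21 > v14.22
False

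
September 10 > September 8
True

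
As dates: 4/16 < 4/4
False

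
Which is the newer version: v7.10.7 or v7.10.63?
v7.10.63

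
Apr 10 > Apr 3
True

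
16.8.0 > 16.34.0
False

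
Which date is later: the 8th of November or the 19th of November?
the 19th of November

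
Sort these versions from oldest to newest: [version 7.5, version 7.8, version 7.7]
[version 7.5, version 7.7, version 7.8]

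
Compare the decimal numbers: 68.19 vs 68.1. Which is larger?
68.19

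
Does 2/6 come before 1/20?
No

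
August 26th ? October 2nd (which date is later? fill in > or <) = <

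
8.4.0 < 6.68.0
False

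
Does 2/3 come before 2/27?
Yes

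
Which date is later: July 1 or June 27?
July 1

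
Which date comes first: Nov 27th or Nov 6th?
Nov 6th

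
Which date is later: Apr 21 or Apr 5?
Apr 21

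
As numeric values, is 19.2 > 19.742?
False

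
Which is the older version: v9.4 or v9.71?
v9.4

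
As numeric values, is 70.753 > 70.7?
True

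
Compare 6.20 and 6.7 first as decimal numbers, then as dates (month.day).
As decimals: 6.20 < 6.7. As dates: 6/20 is later than 6/7 (day 20 > day 7).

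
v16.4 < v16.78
True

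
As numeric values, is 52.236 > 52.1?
True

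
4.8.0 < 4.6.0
False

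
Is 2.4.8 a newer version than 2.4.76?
No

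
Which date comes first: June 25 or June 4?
June 4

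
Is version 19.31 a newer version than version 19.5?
Yes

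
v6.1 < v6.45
True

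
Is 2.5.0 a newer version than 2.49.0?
No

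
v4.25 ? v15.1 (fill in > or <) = <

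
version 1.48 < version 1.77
True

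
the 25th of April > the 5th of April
True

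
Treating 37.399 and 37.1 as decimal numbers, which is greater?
37.399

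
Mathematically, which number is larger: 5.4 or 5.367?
5.4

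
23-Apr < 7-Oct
True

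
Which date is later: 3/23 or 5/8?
5/8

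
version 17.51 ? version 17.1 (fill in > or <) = >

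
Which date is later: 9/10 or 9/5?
9/10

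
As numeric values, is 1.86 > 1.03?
True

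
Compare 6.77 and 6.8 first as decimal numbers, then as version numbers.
As decimals: 6.77 < 6.8. As versions: v6.77 > v6.8 (minor version 77 > 8).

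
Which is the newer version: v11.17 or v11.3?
v11.17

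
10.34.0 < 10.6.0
False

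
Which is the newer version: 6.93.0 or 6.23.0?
6.93.0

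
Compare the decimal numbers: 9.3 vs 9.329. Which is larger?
9.329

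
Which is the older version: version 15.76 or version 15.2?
version 15.2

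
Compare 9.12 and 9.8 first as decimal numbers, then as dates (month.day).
As decimals: 9.12 < 9.8. As dates: 9/12 is later than 9/8 (day 12 > day 8).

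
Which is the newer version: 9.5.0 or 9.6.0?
9.6.0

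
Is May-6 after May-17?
No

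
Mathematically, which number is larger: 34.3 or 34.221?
34.3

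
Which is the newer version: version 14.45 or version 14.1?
version 14.45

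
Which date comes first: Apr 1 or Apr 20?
Apr 1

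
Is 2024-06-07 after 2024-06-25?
No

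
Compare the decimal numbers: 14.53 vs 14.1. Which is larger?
14.53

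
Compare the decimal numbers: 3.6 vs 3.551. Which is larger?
3.6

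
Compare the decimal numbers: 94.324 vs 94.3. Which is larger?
94.324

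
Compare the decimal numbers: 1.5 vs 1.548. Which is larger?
1.548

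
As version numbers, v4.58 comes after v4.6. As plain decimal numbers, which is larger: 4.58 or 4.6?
4.6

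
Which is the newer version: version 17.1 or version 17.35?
version 17.35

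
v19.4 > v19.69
False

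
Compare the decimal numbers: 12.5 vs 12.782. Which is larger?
12.782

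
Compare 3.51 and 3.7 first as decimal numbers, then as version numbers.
As decimals: 3.51 < 3.7. As versions: v3.51 > v3.7 (minor version 51 > 7).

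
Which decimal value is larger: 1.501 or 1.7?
1.7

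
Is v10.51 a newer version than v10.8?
Yes. Version numbers are compared segment by segment as integers, not as decimals: minor version 51 > 8, so v10.51 > v10.8 (even though the decimal 10.51 < 10.8).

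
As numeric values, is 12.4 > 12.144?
True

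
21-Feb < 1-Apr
True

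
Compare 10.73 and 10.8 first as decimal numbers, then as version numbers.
As decimals: 10.73 < 10.8. As versions: v10.73 > v10.8 (minor version 73 > 8).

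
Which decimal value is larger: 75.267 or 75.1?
75.267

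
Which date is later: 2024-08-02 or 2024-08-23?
2024-08-23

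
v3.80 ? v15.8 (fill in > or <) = <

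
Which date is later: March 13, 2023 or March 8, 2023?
March 13, 2023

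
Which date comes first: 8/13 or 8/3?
8/3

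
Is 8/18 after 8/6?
Yes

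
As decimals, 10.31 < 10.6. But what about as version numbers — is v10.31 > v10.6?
True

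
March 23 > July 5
False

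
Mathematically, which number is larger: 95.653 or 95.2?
95.653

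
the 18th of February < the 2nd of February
False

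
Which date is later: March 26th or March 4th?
March 26th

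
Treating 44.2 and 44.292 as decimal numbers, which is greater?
44.292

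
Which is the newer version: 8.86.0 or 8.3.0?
8.86.0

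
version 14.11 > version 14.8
True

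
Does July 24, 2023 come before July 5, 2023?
No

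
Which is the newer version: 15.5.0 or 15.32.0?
15.32.0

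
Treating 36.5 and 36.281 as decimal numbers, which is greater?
36.5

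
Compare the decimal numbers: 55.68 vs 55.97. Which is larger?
55.97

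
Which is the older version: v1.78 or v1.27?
v1.27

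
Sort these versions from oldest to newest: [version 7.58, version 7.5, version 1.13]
[version 1.13, version 7.5, version 7.58]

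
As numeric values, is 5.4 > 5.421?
False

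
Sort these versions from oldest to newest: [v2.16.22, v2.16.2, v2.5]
[v2.5, v2.16.2, v2.16.22]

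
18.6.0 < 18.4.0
False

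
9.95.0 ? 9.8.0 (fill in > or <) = >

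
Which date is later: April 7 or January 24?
April 7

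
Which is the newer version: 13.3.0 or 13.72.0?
13.72.0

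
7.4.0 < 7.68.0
True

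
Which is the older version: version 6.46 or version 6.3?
version 6.3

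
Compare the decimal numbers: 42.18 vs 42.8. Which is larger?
42.8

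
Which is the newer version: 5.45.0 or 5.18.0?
5.45.0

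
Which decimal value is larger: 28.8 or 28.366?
28.8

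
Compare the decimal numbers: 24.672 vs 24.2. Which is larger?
24.672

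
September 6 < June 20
False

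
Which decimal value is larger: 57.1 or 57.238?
57.238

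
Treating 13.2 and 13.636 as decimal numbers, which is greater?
13.636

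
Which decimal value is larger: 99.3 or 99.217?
99.3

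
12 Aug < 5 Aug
False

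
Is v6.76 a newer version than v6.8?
Yes. Version numbers are compared segment by segment as integers, not as decimals: minor version 76 > 8, so v6.76 > v6.8 (even though the decimal 6.76 < 6.8).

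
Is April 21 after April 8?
Yes. Day 21 comes after day 8 in April — this is a date comparison, not a decimal one (the decimal 4.21 would be smaller than 4.8).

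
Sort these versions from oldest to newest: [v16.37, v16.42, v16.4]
[v16.4, v16.37, v16.42]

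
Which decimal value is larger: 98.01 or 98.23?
98.23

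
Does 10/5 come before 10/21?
Yes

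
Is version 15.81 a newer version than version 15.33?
Yes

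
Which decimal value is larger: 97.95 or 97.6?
97.95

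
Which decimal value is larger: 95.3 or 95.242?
95.3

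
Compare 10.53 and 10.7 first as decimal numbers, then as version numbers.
As decimals: 10.53 < 10.7. As versions: v10.53 > v10.7 (minor version 53 > 7).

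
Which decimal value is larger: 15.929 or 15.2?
15.929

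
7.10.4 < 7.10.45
True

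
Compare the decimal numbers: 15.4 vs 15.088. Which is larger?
15.4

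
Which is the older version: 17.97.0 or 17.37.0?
17.37.0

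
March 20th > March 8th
True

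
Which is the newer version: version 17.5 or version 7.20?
version 17.5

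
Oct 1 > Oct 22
False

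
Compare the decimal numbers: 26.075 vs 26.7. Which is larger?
26.7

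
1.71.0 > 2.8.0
False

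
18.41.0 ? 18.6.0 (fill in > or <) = >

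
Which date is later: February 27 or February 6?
February 27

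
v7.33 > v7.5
True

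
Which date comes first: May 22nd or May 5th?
May 5th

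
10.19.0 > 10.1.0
True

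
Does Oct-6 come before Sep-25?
No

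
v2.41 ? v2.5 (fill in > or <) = >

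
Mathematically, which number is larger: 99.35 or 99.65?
99.65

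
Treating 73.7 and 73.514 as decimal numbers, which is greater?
73.7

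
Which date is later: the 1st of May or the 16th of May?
the 16th of May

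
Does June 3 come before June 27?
Yes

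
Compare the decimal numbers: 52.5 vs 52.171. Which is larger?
52.5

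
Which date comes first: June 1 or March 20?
March 20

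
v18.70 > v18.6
True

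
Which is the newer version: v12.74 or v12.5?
v12.74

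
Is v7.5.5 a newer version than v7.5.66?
No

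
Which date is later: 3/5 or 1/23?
3/5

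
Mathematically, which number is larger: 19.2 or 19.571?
19.571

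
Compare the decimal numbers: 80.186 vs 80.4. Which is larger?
80.4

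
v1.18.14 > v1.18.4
True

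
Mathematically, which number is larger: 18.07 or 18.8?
18.8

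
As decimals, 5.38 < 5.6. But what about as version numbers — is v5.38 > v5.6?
True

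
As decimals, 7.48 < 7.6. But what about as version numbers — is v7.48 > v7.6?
True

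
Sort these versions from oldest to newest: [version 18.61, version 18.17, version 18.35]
[version 18.17, version 18.35, version 18.61]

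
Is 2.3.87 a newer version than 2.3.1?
Yes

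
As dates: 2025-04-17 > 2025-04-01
True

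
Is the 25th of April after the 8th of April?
Yes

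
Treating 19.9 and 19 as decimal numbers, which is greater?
19.9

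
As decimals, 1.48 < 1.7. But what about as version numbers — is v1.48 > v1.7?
True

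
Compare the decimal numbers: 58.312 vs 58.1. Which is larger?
58.312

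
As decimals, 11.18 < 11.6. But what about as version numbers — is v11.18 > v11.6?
True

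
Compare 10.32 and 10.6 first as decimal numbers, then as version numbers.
As decimals: 10.32 < 10.6. As versions: v10.32 > v10.6 (minor version 32 > 6).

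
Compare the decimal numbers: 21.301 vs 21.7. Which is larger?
21.7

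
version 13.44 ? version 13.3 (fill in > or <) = >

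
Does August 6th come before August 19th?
Yes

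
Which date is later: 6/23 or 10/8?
10/8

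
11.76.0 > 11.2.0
True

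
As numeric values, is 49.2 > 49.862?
False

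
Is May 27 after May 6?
Yes. Day 27 comes after day 6 in May — this is a date comparison, not a decimal one (the decimal 5.27 would be smaller than 5.6).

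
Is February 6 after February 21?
No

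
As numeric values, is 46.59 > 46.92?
False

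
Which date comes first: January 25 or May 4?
January 25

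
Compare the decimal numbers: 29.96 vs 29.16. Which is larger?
29.96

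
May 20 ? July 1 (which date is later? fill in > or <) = <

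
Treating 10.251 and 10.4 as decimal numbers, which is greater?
10.4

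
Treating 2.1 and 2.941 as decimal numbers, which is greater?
2.941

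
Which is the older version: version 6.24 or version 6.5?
version 6.5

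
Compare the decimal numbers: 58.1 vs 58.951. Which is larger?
58.951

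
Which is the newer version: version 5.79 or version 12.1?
version 12.1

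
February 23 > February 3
True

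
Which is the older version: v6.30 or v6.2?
v6.2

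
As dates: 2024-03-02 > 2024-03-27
False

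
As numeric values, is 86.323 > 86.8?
False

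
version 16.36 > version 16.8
True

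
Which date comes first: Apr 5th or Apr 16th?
Apr 5th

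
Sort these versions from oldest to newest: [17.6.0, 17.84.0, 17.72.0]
[17.6.0, 17.72.0, 17.84.0]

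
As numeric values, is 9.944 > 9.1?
True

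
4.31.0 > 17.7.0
False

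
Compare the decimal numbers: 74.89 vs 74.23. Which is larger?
74.89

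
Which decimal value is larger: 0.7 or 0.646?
0.7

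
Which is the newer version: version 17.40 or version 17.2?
version 17.40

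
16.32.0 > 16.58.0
False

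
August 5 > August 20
False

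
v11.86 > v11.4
True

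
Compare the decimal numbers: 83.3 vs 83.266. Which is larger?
83.3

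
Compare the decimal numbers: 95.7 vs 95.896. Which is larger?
95.896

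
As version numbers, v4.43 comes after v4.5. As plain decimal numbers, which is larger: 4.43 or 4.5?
4.5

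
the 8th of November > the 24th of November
False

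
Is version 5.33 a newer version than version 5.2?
Yes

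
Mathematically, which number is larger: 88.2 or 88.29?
88.29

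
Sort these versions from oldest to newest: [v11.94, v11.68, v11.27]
[v11.27, v11.68, v11.94]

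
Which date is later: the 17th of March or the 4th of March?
the 17th of March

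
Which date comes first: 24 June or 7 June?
7 June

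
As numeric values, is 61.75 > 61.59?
True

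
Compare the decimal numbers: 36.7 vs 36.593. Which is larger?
36.7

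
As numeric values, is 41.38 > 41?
True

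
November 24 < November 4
False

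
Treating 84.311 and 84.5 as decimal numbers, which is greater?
84.5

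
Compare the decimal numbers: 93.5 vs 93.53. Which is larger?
93.53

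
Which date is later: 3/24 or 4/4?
4/4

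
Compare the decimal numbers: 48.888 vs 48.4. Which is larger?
48.888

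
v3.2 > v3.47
False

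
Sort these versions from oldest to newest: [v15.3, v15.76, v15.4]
[v15.3, v15.4, v15.76]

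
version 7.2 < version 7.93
True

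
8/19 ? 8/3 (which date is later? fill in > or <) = >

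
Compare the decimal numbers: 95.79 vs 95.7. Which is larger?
95.79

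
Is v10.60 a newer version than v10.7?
Yes. Version numbers are compared segment by segment as integers, not as decimals: minor version 60 > 7, so v10.60 > v10.7 (even though the decimal 10.60 < 10.7).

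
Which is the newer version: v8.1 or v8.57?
v8.57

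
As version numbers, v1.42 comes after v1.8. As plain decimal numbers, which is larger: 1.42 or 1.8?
1.8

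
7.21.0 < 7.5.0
False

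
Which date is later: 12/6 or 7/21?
12/6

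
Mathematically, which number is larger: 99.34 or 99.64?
99.64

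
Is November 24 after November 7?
Yes. Day 24 comes after day 7 in November — this is a date comparison, not a decimal one (the decimal 11.24 would be smaller than 11.7).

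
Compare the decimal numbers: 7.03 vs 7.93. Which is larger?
7.93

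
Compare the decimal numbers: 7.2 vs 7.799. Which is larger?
7.799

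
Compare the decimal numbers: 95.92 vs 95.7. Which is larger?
95.92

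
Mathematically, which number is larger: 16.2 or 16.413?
16.413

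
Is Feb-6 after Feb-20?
No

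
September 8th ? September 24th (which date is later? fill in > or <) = <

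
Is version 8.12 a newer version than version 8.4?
Yes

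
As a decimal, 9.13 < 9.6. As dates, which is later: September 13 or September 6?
September 13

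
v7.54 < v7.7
False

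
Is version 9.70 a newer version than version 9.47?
Yes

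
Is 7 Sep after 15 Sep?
No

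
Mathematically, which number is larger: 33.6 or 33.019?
33.6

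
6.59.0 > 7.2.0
False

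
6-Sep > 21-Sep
False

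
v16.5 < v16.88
True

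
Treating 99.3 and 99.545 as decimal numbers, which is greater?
99.545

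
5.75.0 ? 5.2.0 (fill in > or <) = >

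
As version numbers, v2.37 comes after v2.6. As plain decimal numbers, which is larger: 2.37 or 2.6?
2.6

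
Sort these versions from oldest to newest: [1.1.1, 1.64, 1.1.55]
[1.1.1, 1.1.55, 1.64]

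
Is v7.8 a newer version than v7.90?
No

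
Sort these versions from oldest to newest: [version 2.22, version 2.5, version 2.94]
[version 2.5, version 2.22, version 2.94]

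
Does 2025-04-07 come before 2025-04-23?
Yes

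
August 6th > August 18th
False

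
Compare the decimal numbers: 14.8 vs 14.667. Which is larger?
14.8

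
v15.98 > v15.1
True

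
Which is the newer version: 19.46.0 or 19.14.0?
19.46.0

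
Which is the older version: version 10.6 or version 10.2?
version 10.2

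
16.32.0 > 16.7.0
True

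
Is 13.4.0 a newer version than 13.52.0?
No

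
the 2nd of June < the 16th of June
True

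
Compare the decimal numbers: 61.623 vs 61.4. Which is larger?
61.623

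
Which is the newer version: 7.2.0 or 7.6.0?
7.6.0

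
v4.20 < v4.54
True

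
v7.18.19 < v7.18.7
False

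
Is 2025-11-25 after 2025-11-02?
Yes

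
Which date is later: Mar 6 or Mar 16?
Mar 16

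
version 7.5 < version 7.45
True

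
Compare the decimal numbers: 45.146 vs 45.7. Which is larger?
45.7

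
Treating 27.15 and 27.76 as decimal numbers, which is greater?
27.76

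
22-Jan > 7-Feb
False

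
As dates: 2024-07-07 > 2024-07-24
False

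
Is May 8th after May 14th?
No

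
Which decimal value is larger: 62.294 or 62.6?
62.6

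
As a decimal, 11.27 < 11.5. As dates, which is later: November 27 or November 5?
November 27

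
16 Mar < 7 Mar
False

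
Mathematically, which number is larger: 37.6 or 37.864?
37.864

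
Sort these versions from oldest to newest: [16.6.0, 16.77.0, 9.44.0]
[9.44.0, 16.6.0, 16.77.0]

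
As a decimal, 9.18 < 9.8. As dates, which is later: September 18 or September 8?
September 18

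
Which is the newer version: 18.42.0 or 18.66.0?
18.66.0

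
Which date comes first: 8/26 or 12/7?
8/26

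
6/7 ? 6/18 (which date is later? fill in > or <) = <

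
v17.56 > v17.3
True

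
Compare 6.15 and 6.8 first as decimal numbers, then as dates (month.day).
As decimals: 6.15 < 6.8. As dates: 6/15 is later than 6/8 (day 15 > day 8).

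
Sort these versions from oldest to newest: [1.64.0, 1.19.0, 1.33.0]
[1.19.0, 1.33.0, 1.64.0]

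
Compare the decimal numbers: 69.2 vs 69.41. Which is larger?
69.41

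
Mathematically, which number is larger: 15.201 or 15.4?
15.4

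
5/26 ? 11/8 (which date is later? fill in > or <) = <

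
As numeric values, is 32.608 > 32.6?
True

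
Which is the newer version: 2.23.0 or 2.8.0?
2.23.0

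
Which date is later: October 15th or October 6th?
October 15th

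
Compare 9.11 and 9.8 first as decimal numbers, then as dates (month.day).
As decimals: 9.11 < 9.8. As dates: 9/11 is later than 9/8 (day 11 > day 8).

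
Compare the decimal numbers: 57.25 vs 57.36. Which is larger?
57.36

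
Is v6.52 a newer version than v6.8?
Yes. Version numbers are compared segment by segment as integers, not as decimals: minor version 52 > 8, so v6.52 > v6.8 (even though the decimal 6.52 < 6.8).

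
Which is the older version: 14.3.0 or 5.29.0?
5.29.0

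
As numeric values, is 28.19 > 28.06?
True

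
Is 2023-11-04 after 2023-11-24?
No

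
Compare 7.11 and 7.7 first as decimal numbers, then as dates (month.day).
As decimals: 7.11 < 7.7. As dates: 7/11 is later than 7/7 (day 11 > day 7).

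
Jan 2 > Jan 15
False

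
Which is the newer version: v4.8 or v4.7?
v4.8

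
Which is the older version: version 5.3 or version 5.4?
version 5.3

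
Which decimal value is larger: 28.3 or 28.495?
28.495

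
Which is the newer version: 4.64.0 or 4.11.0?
4.64.0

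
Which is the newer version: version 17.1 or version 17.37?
version 17.37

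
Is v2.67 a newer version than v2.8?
Yes. Version numbers are compared segment by segment as integers, not as decimals: minor version 67 > 8, so v2.67 > v2.8 (even though the decimal 2.67 < 2.8).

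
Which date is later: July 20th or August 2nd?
August 2nd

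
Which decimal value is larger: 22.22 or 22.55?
22.55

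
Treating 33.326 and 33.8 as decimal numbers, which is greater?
33.8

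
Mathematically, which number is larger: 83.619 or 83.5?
83.619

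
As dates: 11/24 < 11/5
False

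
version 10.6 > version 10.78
False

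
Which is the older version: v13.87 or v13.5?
v13.5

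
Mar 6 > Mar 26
False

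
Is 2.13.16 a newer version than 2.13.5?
Yes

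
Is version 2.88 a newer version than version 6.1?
No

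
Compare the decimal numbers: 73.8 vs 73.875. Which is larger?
73.875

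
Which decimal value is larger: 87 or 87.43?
87.43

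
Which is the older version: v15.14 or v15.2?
v15.2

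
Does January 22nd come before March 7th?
Yes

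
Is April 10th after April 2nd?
Yes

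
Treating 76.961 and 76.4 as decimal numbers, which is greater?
76.961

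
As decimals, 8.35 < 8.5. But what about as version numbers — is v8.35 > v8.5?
True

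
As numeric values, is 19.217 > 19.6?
False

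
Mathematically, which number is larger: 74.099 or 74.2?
74.2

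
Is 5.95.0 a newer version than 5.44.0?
Yes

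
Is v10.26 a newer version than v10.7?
Yes. Version numbers are compared segment by segment as integers, not as decimals: minor version 26 > 7, so v10.26 > v10.7 (even though the decimal 10.26 < 10.7).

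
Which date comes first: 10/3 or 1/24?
1/24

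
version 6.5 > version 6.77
False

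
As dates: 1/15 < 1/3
False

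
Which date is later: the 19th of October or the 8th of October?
the 19th of October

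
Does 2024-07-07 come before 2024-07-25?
Yes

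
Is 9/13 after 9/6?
Yes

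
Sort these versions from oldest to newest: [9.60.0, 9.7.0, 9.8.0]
[9.7.0, 9.8.0, 9.60.0]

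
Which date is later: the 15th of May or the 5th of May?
the 15th of May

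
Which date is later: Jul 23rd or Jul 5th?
Jul 23rd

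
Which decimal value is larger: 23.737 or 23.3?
23.737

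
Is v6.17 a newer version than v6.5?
Yes. Version numbers are compared segment by segment as integers, not as decimals: minor version 17 > 5, so v6.17 > v6.5 (even though the decimal 6.17 < 6.5).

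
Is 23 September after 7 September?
Yes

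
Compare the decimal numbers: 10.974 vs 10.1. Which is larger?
10.974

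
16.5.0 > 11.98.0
True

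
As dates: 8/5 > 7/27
True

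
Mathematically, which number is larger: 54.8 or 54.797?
54.8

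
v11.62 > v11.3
True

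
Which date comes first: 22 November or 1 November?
1 November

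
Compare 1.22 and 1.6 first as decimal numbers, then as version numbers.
As decimals: 1.22 < 1.6. As versions: v1.22 > v1.6 (minor version 22 > 6).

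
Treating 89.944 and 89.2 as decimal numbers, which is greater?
89.944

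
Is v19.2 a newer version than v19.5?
No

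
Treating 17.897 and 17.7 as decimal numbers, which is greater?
17.897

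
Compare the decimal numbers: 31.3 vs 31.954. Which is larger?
31.954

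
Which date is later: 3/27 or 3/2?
3/27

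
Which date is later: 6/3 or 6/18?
6/18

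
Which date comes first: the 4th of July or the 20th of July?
the 4th of July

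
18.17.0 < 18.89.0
True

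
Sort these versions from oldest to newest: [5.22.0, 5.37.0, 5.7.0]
[5.7.0, 5.22.0, 5.37.0]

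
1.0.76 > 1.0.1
True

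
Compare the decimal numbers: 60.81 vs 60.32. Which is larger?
60.81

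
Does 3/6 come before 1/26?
No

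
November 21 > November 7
True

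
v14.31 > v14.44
False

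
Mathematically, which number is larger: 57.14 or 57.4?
57.4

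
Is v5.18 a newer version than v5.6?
Yes. Version numbers are compared segment by segment as integers, not as decimals: minor version 18 > 6, so v5.18 > v5.6 (even though the decimal 5.18 < 5.6).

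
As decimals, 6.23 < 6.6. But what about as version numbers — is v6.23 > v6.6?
True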